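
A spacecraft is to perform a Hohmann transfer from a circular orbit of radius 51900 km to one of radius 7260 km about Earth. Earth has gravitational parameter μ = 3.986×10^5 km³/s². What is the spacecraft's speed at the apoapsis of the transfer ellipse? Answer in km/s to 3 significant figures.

v = 1.37 km/s

Transfer-ellipse semi-major axis a_t = (r₁ + r₂)/2 = (51900 + 7260)/2 = 29580 km.
The apoapsis of the transfer ellipse is at r = 51900 km.
Vis-viva: v = √[μ(2/r − 1/a_t)] = √[3.986×10^5 × (2/51900 − 1/29580)] = 1.373 km/s.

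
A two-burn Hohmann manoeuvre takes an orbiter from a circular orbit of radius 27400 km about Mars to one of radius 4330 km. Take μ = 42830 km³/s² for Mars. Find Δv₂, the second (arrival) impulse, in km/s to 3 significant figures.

Δv₂ = 0.988 km/s

The Hohmann ellipse has a_t = (r₁ + r₂)/2 = 15865 km.
On the circular orbit at r = 4330 km, v_c = √(μ/r) = 3.1451 km/s.
Vis-viva on the transfer ellipse at r = 4330 km gives v_t = √[μ(2/r − 1/a_t)] = 4.1332 km/s.
Δv₂ = |v_t − v_c| = |4.1332 − 3.1451| = 0.9881 km/s.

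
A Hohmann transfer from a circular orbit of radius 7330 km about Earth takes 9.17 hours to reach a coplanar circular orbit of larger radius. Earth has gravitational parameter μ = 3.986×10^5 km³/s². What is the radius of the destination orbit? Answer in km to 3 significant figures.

Transfer time t = 9.17 hours = 33012 s, and t = π√(a_t³/μ).
So a_t = (μ t²/π²)^(1/3) = (3.986×10^5 × (33012)² / π²)^(1/3) = 35307 km.
Since a_t = (r₁ + r₂)/2, r₂ = 2a_t − r₁ = 2×35307 − 7330 = 63284 km.

r₂ = 63300 km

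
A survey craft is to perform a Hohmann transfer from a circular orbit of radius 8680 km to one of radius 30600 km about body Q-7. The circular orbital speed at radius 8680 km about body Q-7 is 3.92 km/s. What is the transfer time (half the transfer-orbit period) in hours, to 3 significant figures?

t = 6.58 hours

From the circular-orbit relation v² = μ/r at r = 8680 km: μ = v²r = (3.92)² × 8680 = 1.33380×10^5 km³/s².
Transfer-ellipse semi-major axis a_t = (r₁ + r₂)/2 = (8680 + 30600)/2 = 19640 km.
Transfer time t = π√(a_t³/μ) = π√((19640)³ / 1.33380×10^5) = 23680 s.
Converting: 23680 s ÷ 3600 s/hour = 6.58 hours.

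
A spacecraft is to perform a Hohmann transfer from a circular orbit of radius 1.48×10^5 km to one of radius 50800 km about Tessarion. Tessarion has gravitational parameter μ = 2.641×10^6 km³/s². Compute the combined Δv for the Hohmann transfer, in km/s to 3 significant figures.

Δv = 2.79 km/s

Transfer-ellipse semi-major axis a_t = (r₁ + r₂)/2 = (1.480×10^5 + 50800)/2 = 99400 km.
At r₁ the circular-orbit speed is v₁ = √(μ/r₁) = 4.224 km/s.
Transfer-orbit speed at r₁ (vis-viva): v_a = √[μ(2/r₁ − 1/a_t)] = 3.020 km/s.
First burn Δv₁ = |v_a − v₁| = 1.204 km/s.
At r₂, v₂ = √(μ/r₂) = 7.210 km/s.
Transfer-orbit speed at r₂: v_p = √[μ(2/r₂ − 1/a_t)] = 8.798 km/s.
Second burn Δv₂ = |v₂ − v_p| = 1.588 km/s.
Total Δv = Δv₁ + Δv₂ = 2.792 km/s.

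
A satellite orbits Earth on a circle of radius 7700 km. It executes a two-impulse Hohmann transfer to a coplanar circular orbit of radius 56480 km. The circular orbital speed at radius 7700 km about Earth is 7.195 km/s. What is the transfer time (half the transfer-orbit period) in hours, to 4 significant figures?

t = 7.946 hours

From the circular-orbit relation v² = μ/r at r = 7700 km: μ = v²r = (7.195)² × 7700 = 3.98614×10^5 km³/s².
Transfer-ellipse semi-major axis a_t = (r₁ + r₂)/2 = (7700 + 56480)/2 = 32090 km.
By Kepler's third law the transfer-orbit period is T = 2π√(a_t³/μ), so t = T/2 = 28604 s.
Converting: 28604 s ÷ 3600 s/hour = 7.946 hours.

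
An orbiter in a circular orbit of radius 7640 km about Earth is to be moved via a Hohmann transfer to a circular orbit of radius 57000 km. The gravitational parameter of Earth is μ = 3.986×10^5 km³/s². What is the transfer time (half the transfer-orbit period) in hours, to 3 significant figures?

t = 8.03 hours

The Hohmann ellipse has a_t = (r₁ + r₂)/2 = 32320 km.
By Kepler's third law the transfer-orbit period is T = 2π√(a_t³/μ), so t = T/2 = 28910 s.
Converting: 28910 s ÷ 3600 s/hour = 8.03 hours.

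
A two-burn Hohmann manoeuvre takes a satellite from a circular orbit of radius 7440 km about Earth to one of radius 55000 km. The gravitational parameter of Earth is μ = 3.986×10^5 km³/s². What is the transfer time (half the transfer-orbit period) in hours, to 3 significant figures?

t = 7.62 hours

Transfer-ellipse semi-major axis a_t = (r₁ + r₂)/2 = (7440 + 55000)/2 = 31220 km.
Transfer time t = π√(a_t³/μ) = π√((31220)³ / 3.986×10^5) = 27449 s.
Converting: 27449 s ÷ 3600 s/hour = 7.62 hours.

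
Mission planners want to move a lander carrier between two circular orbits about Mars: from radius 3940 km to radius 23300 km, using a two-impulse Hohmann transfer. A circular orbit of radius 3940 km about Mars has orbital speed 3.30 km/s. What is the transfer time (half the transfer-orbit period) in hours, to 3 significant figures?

From the circular-orbit relation v² = μ/r at r = 3940 km: μ = v²r = (3.30)² × 3940 = 42906.6 km³/s².
Transfer-ellipse semi-major axis a_t = (r₁ + r₂)/2 = (3940 + 23300)/2 = 13620 km.
Transfer time t = π√(a_t³/μ) = π√((13620)³ / 42906.6) = 24110 s.
Converting: 24110 s ÷ 3600 s/hour = 6.70 hours.

t = 6.70 hours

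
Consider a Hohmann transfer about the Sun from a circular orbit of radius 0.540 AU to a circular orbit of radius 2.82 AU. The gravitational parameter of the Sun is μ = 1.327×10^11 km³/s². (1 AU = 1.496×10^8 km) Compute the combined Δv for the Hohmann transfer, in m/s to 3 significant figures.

In km: r₁ = 0.540 × 1.496×10^8 = 8.0784×10^7 km; r₂ = 2.82 × 1.496×10^8 = 4.21872×10^8 km.
The Hohmann ellipse has a_t = (r₁ + r₂)/2 = 2.51328×10^8 km.
At r₁ the circular-orbit speed is v₁ = √(μ/r₁) = 40.53 km/s.
On the transfer ellipse at r₁, v² = μ(2/r − 1/a) gives v_p = √[μ(2/r₁ − 1/a_t)] = 52.51 km/s.
First burn Δv₁ = |v_p − v₁| = 11.98 km/s.
Circular speed at r₂: v₂ = √(μ/r₂) = 17.74 km/s.
Transfer-orbit speed at r₂: v_a = √[μ(2/r₂ − 1/a_t)] = 10.06 km/s.
Second burn Δv₂ = |v₂ − v_a| = 7.680 km/s.
Total Δv = Δv₁ + Δv₂ = 19.66 km/s.

Δv = 19700 m/s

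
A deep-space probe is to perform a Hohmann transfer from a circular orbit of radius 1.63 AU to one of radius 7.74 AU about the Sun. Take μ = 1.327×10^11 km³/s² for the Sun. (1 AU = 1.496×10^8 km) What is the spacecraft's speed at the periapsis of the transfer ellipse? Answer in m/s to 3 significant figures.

v = 30000 m/s

In km: r₁ = 1.63 × 1.496×10^8 = 2.43848×10^8 km; r₂ = 7.74 × 1.496×10^8 = 1.157904×10^9 km.
Semi-major axis of the transfer orbit: a_t = (2.43848×10^8 + 1.157904×10^9)/2 = 7.00876×10^8 km.
The periapsis of the transfer ellipse is at r = 2.43848×10^8 km.
Vis-viva: v = √[μ(2/r − 1/a_t)] = √[1.327×10^11 × (2/2.43848×10^8 − 1/7.00876×10^8)] = 29.98 km/s.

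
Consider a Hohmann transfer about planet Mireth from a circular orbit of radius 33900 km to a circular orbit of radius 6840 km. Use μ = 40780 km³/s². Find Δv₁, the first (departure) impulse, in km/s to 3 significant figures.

Δv₁ = 0.461 km/s

Transfer-ellipse semi-major axis a_t = (r₁ + r₂)/2 = (33900 + 6840)/2 = 20370 km.
On the circular orbit at r = 33900 km, v_c = √(μ/r) = 1.0968 km/s.
Vis-viva on the transfer ellipse at r = 33900 km gives v_t = √[μ(2/r − 1/a_t)] = 0.63556 km/s.
Δv₁ = |v_t − v_c| = |0.63556 − 1.0968| = 0.4612 km/s.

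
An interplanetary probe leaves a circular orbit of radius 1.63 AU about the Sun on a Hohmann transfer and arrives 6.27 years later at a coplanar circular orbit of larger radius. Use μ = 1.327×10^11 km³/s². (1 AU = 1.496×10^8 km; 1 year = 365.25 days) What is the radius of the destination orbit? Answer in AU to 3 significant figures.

r₂ = 9.16 AU

In km: r₁ = 1.63 × 1.496×10^8 = 2.43848×10^8 km.
Transfer time t = 6.27 years × 365.25 × 86400 s = 1.97866152×10^8 s, and t = π√(a_t³/μ).
So a_t = (μ t²/π²)^(1/3) = (1.327×10^11 × (1.97866152×10^8)² / π²)^(1/3) = 8.0743×10^8 km.
Since a_t = (r₁ + r₂)/2, r₂ = 2a_t − r₁ = 2×8.0743×10^8 − 2.43848×10^8 = 1.371012×10^9 km.
In AU: r₂ = 1.371012×10^9 / 1.496×10^8 = 9.16 AU.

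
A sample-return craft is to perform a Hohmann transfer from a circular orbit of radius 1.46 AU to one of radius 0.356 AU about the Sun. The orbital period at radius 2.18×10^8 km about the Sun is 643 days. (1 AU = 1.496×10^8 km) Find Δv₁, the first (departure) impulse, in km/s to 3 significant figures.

Δv₁ = 9.21 km/s

From Kepler's third law T² = 4π²r³/μ at r = 2.18×10^8 km, T = 643 days = 643 × 86400 s = 5.55552×10^7 s: μ = 4π²r³/T² = 1.32519×10^11 km³/s².
In km: r₁ = 1.46 × 1.496×10^8 = 2.18416×10^8 km; r₂ = 0.356 × 1.496×10^8 = 5.32576×10^7 km.
Transfer-ellipse semi-major axis a_t = (r₁ + r₂)/2 = (2.18416×10^8 + 5.32576×10^7)/2 = 1.358368×10^8 km.
Circular speed at r = 2.18416×10^8 km: v_c = √(μ/r) = 24.631886 km/s.
Transfer-orbit speed at the same r (vis-viva, a = a_t): v_t = √[μ(2/r − 1/a_t)] = 15.423387 km/s.
Δv₁ = |v_t − v_c| = |15.423387 − 24.631886| = 9.208 km/s.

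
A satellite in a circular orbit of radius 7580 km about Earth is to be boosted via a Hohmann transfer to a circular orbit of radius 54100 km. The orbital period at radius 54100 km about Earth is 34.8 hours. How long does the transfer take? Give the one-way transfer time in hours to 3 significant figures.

From Kepler's third law T² = 4π²r³/μ at r = 54100 km, T = 34.8 hours = 34.8 × 3600 s = 1.2528×10^5 s: μ = 4π²r³/T² = 3.98280×10^5 km³/s².
The Hohmann ellipse has a_t = (r₁ + r₂)/2 = 30840 km.
Half the transfer-orbit period gives t = π√(a_t³/μ) = 26960 s.
Converting: 26960 s ÷ 3600 s/hour = 7.49 hours.

t = 7.49 hours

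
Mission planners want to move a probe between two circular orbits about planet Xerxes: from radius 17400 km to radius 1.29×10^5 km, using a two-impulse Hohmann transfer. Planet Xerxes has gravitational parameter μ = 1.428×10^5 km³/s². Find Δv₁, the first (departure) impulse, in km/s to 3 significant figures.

Semi-major axis of the transfer orbit: a_t = (17400 + 1.290×10^5)/2 = 73200 km.
Circular speed at r = 17400 km: v_c = √(μ/r) = 2.864768 km/s.
Transfer-orbit speed at the same r (vis-viva, a = a_t): v_t = √[μ(2/r − 1/a_t)] = 3.803022 km/s.
Δv₁ = |v_t − v_c| = |3.803022 − 2.864768| = 0.9383 km/s.

Δv₁ = 0.938 km/s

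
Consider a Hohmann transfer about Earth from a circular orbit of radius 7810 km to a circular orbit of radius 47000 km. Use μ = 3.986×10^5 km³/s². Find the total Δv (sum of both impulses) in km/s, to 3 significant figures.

Transfer-ellipse semi-major axis a_t = (r₁ + r₂)/2 = (7810 + 47000)/2 = 27405 km.
Circular speed at r₁: v₁ = √(μ/r₁) = √(3.986×10^5/7810) = 7.1440 km/s.
Transfer-orbit speed at r₁ (vis-viva equation): v_p = √[μ(2/r₁ − 1/a_t)] = 9.3557 km/s.
First burn Δv₁ = |v_p − v₁| = 2.2117 km/s.
At r₂, v₂ = √(μ/r₂) = 2.912190 km/s.
Transfer-orbit speed at r₂: v_a = √[μ(2/r₂ − 1/a_t)] = 1.554642 km/s.
Second burn Δv₂ = |v₂ − v_a| = 1.3575 km/s.
Total Δv = Δv₁ + Δv₂ = 3.569 km/s.

Δv = 3.57 km/s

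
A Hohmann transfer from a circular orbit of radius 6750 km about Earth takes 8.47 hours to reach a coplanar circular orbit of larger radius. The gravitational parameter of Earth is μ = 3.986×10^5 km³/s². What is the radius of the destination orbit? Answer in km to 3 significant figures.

Transfer time t = 8.47 hours = 30492 s, and t = π√(a_t³/μ).
So a_t = (μ t²/π²)^(1/3) = (3.986×10^5 × (30492)² / π²)^(1/3) = 33487 km.
Since a_t = (r₁ + r₂)/2, r₂ = 2a_t − r₁ = 2×33487 − 6750 = 60224 km.

r₂ = 60200 km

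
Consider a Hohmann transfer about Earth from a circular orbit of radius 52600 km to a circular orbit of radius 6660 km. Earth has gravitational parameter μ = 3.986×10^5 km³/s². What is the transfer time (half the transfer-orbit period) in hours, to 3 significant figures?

The Hohmann ellipse has a_t = (r₁ + r₂)/2 = 29630 km.
Half the transfer-orbit period gives t = π√(a_t³/μ) = 25380 s.
Converting: 25380 s ÷ 3600 s/hour = 7.05 hours.

t = 7.05 hours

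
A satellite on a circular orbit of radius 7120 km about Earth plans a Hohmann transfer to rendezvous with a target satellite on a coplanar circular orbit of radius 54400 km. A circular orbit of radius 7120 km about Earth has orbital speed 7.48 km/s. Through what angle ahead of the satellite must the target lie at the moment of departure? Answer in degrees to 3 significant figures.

φ = 103°

From the circular-orbit relation v² = μ/r at r = 7120 km: μ = v²r = (7.48)² × 7120 = 3.98367×10^5 km³/s².
Transfer-ellipse semi-major axis a_t = (r₁ + r₂)/2 = (7120 + 54400)/2 = 30760 km.
The half-period of the transfer ellipse is t = π√(a_t³/μ) = 26852.7 s.
The target's mean motion on its circular orbit is ω₂ = √(μ/r₂³) = 4.97443×10^-5 rad/s.
Angle swept by the target during transfer: ω₂·t = 1.33577 rad = 76.53°.
Arrival is 180° from departure on the ellipse, so φ = 180° − 76.53° = 103°.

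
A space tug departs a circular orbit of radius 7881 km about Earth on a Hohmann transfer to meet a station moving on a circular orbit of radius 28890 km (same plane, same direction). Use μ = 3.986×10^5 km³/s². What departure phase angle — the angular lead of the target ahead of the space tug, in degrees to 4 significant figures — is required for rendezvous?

φ = 88.62°

Transfer-ellipse semi-major axis a_t = (r₁ + r₂)/2 = (7881 + 28890)/2 = 18385.5 km.
The half-period of the transfer ellipse is t = π√(a_t³/μ) = 12405 s.
Target angular speed ω₂ = √(μ/r₂³) = 1.2857×10^-4 rad/s.
Angle swept by the target during transfer: ω₂·t = 1.5949 rad = 91.38°.
Arrival is 180° from departure on the ellipse, so φ = 180° − 91.38° = 88.62°.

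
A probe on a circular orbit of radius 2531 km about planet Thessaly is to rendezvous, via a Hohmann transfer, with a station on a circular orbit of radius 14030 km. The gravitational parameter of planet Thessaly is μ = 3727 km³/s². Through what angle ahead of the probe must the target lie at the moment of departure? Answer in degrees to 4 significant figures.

φ = 98.38°

Transfer-ellipse semi-major axis a_t = (r₁ + r₂)/2 = (2531 + 14030)/2 = 8280.5 km.
Transfer time t = π√(a_t³/μ) = 38775.3 s.
Target angular speed ω₂ = √(μ/r₂³) = 3.67361×10^-5 rad/s.
Angle swept by the target during transfer: ω₂·t = 1.4245 rad = 81.62°.
Arrival is 180° from departure on the ellipse, so φ = 180° − 81.62° = 98.38°.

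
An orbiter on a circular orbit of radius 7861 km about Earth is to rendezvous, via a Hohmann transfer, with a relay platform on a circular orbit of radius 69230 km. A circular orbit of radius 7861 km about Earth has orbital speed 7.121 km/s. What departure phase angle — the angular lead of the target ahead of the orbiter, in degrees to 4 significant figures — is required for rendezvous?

φ = 105.2°

From the circular-orbit relation v² = μ/r at r = 7861 km: μ = v²r = (7.121)² × 7861 = 3.98621×10^5 km³/s².
Transfer-ellipse semi-major axis a_t = (r₁ + r₂)/2 = (7861 + 69230)/2 = 38545.5 km.
Transfer time t = π√(a_t³/μ) = 37656 s.
Target angular speed ω₂ = √(μ/r₂³) = 3.4661×10^-5 rad/s.
Angle swept by the target during transfer: ω₂·t = 1.3052 rad = 74.78°.
The orbiter traverses 180° on the transfer ellipse, so the target must lead by 180° − 74.78° = 105.2°.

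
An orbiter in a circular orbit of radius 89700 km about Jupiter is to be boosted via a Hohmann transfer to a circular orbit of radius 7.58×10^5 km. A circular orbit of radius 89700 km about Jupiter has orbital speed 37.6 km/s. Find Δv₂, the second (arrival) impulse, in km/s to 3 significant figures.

From the circular-orbit relation v² = μ/r at r = 89700 km: μ = v²r = (37.6)² × 89700 = 1.26814×10^8 km³/s².
Transfer-ellipse semi-major axis a_t = (r₁ + r₂)/2 = (89700 + 7.580×10^5)/2 = 4.2385×10^5 km.
Circular speed at r = 7.580×10^5 km: v_c = √(μ/r) = 12.934 km/s.
Vis-viva on the transfer ellipse at r = 7.580×10^5 km gives v_t = √[μ(2/r − 1/a_t)] = 5.9503 km/s.
Δv₂ = |v_t − v_c| = |5.9503 − 12.934| = 6.984 km/s.

Δv₂ = 6.98 km/s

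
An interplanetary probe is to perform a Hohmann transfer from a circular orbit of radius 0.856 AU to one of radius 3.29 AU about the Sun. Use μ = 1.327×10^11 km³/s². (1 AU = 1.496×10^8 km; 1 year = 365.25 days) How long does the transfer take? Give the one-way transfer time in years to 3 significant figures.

In km: r₁ = 0.856 × 1.496×10^8 = 1.280576×10^8 km; r₂ = 3.29 × 1.496×10^8 = 4.92184×10^8 km.
Semi-major axis of the transfer orbit: a_t = (1.280576×10^8 + 4.92184×10^8)/2 = 3.101208×10^8 km.
By Kepler's third law the transfer-orbit period is T = 2π√(a_t³/μ), so t = T/2 = 4.710×10^7 s.
Converting: 4.710×10^7 s ÷ 3.15576×10^7 s/year (365.25 × 86400) = 1.49 years.

t = 1.49 years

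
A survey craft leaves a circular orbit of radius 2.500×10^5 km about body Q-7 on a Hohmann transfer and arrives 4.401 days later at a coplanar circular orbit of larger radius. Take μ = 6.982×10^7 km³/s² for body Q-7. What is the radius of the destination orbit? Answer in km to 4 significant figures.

Transfer time t = 4.401 days = 3.802464×10^5 s, and t = π√(a_t³/μ).
So a_t = (μ t²/π²)^(1/3) = (6.982×10^7 × (3.802464×10^5)² / π²)^(1/3) = 1.0076×10^6 km.
Since a_t = (r₁ + r₂)/2, r₂ = 2a_t − r₁ = 2×1.0076×10^6 − 2.500×10^5 = 1.7652×10^6 km.

r₂ = 1.765×10^6 km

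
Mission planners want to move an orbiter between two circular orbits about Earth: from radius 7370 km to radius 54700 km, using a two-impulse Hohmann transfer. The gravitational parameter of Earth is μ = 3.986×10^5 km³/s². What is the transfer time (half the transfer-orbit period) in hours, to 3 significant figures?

t = 7.56 hours

Semi-major axis of the transfer orbit: a_t = (7370 + 54700)/2 = 31035 km.
Half the transfer-orbit period gives t = π√(a_t³/μ) = 27210 s.
Converting: 27210 s ÷ 3600 s/hour = 7.56 hours.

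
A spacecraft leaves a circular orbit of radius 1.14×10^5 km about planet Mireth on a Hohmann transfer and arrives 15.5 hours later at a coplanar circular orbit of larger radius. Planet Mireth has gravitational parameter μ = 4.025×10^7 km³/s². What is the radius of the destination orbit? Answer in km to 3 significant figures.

r₂ = 3.53×10^5 km

Transfer time t = 15.5 hours = 55800 s, and t = π√(a_t³/μ).
So a_t = (μ t²/π²)^(1/3) = (4.025×10^7 × (55800)² / π²)^(1/3) = 2.3330×10^5 km.
Since a_t = (r₁ + r₂)/2, r₂ = 2a_t − r₁ = 2×2.3330×10^5 − 1.140×10^5 = 3.526×10^5 km.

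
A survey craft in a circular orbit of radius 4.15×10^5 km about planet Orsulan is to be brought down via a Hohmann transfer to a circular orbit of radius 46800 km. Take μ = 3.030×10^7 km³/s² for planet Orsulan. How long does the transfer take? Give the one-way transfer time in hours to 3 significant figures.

t = 17.6 hours

Transfer-ellipse semi-major axis a_t = (r₁ + r₂)/2 = (4.150×10^5 + 46800)/2 = 2.309×10^5 km.
Half the transfer-orbit period gives t = π√(a_t³/μ) = 63320 s.
Converting: 63320 s ÷ 3600 s/hour = 17.6 hours.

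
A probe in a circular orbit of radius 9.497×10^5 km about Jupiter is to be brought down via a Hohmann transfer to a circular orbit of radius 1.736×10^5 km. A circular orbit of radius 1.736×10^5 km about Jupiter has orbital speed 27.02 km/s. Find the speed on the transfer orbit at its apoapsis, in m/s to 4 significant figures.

From the circular-orbit relation v² = μ/r at r = 1.736×10^5 km: μ = v²r = (27.02)² × 1.736×10^5 = 1.26742×10^8 km³/s².
Semi-major axis of the transfer orbit: a_t = (9.497×10^5 + 1.736×10^5)/2 = 5.6165×10^5 km.
At apoapsis, r = 9.497×10^5 km.
Applying v² = μ(2/r − 1/a_t): v = 6.423 km/s.

v = 6423 m/s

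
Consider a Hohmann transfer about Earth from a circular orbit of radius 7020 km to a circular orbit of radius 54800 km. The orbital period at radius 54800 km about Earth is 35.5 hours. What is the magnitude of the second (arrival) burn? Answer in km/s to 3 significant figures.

From Kepler's third law T² = 4π²r³/μ at r = 54800 km, T = 35.5 hours = 35.5 × 3600 s = 1.278×10^5 s: μ = 4π²r³/T² = 3.97777×10^5 km³/s².
The Hohmann ellipse has a_t = (r₁ + r₂)/2 = 30910 km.
On the circular orbit at r = 54800 km, v_c = √(μ/r) = 2.694 km/s.
Vis-viva on the transfer ellipse at r = 54800 km gives v_t = √[μ(2/r − 1/a_t)] = 1.284 km/s.
Δv₂ = |v_t − v_c| = |1.284 − 2.694| = 1.410 km/s.

Δv₂ = 1.41 km/s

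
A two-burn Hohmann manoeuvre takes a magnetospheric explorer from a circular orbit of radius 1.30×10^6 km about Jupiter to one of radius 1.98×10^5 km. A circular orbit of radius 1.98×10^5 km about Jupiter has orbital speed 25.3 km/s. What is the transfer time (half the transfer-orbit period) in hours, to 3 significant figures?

t = 50.2 hours

From the circular-orbit relation v² = μ/r at r = 1.98×10^5 km: μ = v²r = (25.3)² × 1.98×10^5 = 1.26738×10^8 km³/s².
Semi-major axis of the transfer orbit: a_t = (1.300×10^6 + 1.980×10^5)/2 = 7.490×10^5 km.
Half the transfer-orbit period gives t = π√(a_t³/μ) = 1.8089×10^5 s.
Converting: 1.8089×10^5 s ÷ 3600 s/hour = 50.2 hours.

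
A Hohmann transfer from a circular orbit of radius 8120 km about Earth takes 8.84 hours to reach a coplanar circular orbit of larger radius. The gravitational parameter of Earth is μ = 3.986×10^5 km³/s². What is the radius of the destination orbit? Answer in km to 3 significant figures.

r₂ = 60800 km

Transfer time t = 8.84 hours = 31824 s, and t = π√(a_t³/μ).
So a_t = (μ t²/π²)^(1/3) = (3.986×10^5 × (31824)² / π²)^(1/3) = 34455 km.
Since a_t = (r₁ + r₂)/2, r₂ = 2a_t − r₁ = 2×34455 − 8120 = 60790 km.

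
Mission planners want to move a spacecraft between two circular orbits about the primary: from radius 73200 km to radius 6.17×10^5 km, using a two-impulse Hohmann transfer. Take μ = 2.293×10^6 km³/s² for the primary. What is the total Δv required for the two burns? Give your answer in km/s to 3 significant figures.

The Hohmann ellipse has a_t = (r₁ + r₂)/2 = 3.451×10^5 km.
At r₁ the circular-orbit speed is v₁ = √(μ/r₁) = 5.597 km/s.
Transfer-orbit speed at r₁ (vis-viva equation): v_p = √[μ(2/r₁ − 1/a_t)] = 7.484 km/s.
First burn Δv₁ = |v_p − v₁| = 1.887 km/s.
Circular speed at r₂: v₂ = √(μ/r₂) = 1.928 km/s.
Transfer-orbit speed at r₂: v_a = √[μ(2/r₂ − 1/a_t)] = 0.8879 km/s.
Second burn Δv₂ = |v₂ − v_a| = 1.040 km/s.
Δv = Δv₁ + Δv₂ = 1.887 + 1.040 = 2.927 km/s.

Δv = 2.93 km/s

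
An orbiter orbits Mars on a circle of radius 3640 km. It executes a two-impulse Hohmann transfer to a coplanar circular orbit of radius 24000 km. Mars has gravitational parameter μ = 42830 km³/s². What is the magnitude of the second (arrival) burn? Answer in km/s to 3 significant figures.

Semi-major axis of the transfer orbit: a_t = (3640 + 24000)/2 = 13820 km.
On the circular orbit at r = 24000 km, v_c = √(μ/r) = 1.3359 km/s.
Transfer-orbit speed at the same r (vis-viva, a = a_t): v_t = √[μ(2/r − 1/a_t)] = 0.68559 km/s.
Δv₂ = |v_t − v_c| = |0.68559 − 1.3359| = 0.6503 km/s.

Δv₂ = 0.650 km/s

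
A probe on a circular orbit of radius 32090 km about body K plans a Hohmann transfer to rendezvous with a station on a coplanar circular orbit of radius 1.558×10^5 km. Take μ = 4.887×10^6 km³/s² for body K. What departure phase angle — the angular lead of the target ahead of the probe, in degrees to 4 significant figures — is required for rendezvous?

The Hohmann ellipse has a_t = (r₁ + r₂)/2 = 93945 km.
The half-period of the transfer ellipse is t = π√(a_t³/μ) = 40920 s.
The target's mean motion on its circular orbit is ω₂ = √(μ/r₂³) = 3.595×10^-5 rad/s.
Angle swept by the target during transfer: ω₂·t = 1.471 rad = 84.28°.
The probe traverses 180° on the transfer ellipse, so the target must lead by 180° − 84.28° = 95.72°.

φ = 95.72°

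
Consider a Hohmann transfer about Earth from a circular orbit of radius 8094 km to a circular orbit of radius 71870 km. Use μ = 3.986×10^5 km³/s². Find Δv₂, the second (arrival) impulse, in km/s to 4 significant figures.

Δv₂ = 1.295 km/s

Semi-major axis of the transfer orbit: a_t = (8094 + 71870)/2 = 39982 km.
Circular speed at r = 71870 km: v_c = √(μ/r) = 2.355 km/s.
Transfer-orbit speed at the same r (vis-viva, a = a_t): v_t = √[μ(2/r − 1/a_t)] = 1.060 km/s.
Δv₂ = |v_t − v_c| = |1.060 − 2.355| = 1.295 km/s.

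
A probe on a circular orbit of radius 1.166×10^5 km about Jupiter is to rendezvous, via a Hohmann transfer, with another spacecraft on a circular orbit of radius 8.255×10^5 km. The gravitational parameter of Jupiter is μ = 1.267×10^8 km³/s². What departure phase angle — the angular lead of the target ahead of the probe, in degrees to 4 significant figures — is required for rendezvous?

Semi-major axis of the transfer orbit: a_t = (1.166×10^5 + 8.255×10^5)/2 = 4.7105×10^5 km.
The half-period of the transfer ellipse is t = π√(a_t³/μ) = 90232 s.
Target angular speed ω₂ = √(μ/r₂³) = 1.5008×10^-5 rad/s.
Angle swept by the target during transfer: ω₂·t = 1.3542 rad = 77.59°.
The probe traverses 180° on the transfer ellipse, so the target must lead by 180° − 77.59° = 102.4°.

φ = 102.4°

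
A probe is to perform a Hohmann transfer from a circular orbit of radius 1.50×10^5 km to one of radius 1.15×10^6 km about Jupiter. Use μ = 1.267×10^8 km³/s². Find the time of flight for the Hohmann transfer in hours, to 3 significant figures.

t = 40.6 hours

Transfer-ellipse semi-major axis a_t = (r₁ + r₂)/2 = (1.500×10^5 + 1.150×10^6)/2 = 6.500×10^5 km.
By Kepler's third law the transfer-orbit period is T = 2π√(a_t³/μ), so t = T/2 = 1.463×10^5 s.
Converting: 1.463×10^5 s ÷ 3600 s/hour = 40.6 hours.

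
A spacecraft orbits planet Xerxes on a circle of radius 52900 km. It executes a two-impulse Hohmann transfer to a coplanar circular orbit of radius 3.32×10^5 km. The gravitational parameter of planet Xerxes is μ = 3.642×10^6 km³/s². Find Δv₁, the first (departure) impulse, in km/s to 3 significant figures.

The Hohmann ellipse has a_t = (r₁ + r₂)/2 = 1.9245×10^5 km.
On the circular orbit at r = 52900 km, v_c = √(μ/r) = 8.2974 km/s.
Transfer-orbit speed at the same r (vis-viva, a = a_t): v_t = √[μ(2/r − 1/a_t)] = 10.898 km/s.
Δv₁ = |v_t − v_c| = |10.898 − 8.2974| = 2.601 km/s.

Δv₁ = 2.60 km/s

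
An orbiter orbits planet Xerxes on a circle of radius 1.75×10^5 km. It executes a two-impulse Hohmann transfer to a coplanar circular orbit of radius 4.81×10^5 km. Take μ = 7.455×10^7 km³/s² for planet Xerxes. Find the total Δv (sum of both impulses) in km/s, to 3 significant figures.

Semi-major axis of the transfer orbit: a_t = (1.750×10^5 + 4.810×10^5)/2 = 3.280×10^5 km.
Circular speed at r₁: v₁ = √(μ/r₁) = √(7.455×10^7/1.750×10^5) = 20.6398 km/s.
On the transfer ellipse at r₁, vis-viva equation gives v_p = √[μ(2/r₁ − 1/a_t)] = 24.9943 km/s.
First burn Δv₁ = |v_p − v₁| = 4.3545 km/s.
Circular speed at r₂: v₂ = √(μ/r₂) = 12.44948 km/s.
Transfer-orbit speed at r₂: v_a = √[μ(2/r₂ − 1/a_t)] = 9.093549 km/s.
Second burn Δv₂ = |v₂ − v_a| = 3.3559 km/s.
Δv = Δv₁ + Δv₂ = 4.3545 + 3.3559 = 7.710 km/s.

Δv = 7.71 km/s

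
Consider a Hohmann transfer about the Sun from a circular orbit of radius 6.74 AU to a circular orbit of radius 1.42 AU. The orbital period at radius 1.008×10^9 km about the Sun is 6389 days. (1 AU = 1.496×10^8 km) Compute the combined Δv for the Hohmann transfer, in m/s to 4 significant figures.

From Kepler's third law T² = 4π²r³/μ at r = 1.008×10^9 km, T = 6389 days = 6389 × 86400 s = 5.520096×10^8 s: μ = 4π²r³/T² = 1.32693×10^11 km³/s².
In km: r₁ = 6.74 × 1.496×10^8 = 1.008304×10^9 km; r₂ = 1.42 × 1.496×10^8 = 2.12432×10^8 km.
The Hohmann ellipse has a_t = (r₁ + r₂)/2 = 6.10368×10^8 km.
Circular speed at r₁: v₁ = √(μ/r₁) = √(1.32693×10^11/1.008304×10^9) = 11.472 km/s.
Transfer-orbit speed at r₁ (vis-viva equation): v_a = √[μ(2/r₁ − 1/a_t)] = 6.7677 km/s.
First burn Δv₁ = |v_a − v₁| = 4.704 km/s.
Circular speed at r₂: v₂ = √(μ/r₂) = 24.99 km/s.
Transfer-orbit speed at r₂: v_p = √[μ(2/r₂ − 1/a_t)] = 32.12 km/s.
Second burn Δv₂ = |v₂ − v_p| = 7.130 km/s.
Δv = Δv₁ + Δv₂ = 4.704 + 7.130 = 11.83 km/s.

Δv = 11830 m/s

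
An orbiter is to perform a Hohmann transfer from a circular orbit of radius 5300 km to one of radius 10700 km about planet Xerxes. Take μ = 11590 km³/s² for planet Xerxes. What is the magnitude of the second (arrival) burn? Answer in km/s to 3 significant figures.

The Hohmann ellipse has a_t = (r₁ + r₂)/2 = 8000 km.
On the circular orbit at r = 10700 km, v_c = √(μ/r) = 1.04076 km/s.
Transfer-orbit speed at the same r (vis-viva, a = a_t): v_t = √[μ(2/r − 1/a_t)] = 0.847116 km/s.
Δv₂ = |v_t − v_c| = |0.847116 − 1.04076| = 0.1936 km/s.

Δv₂ = 0.194 km/s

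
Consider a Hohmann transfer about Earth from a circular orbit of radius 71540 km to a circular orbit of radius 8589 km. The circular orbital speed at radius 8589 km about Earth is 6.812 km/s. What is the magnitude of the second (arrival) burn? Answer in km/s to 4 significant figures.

From the circular-orbit relation v² = μ/r at r = 8589 km: μ = v²r = (6.812)² × 8589 = 3.98558×10^5 km³/s².
Semi-major axis of the transfer orbit: a_t = (71540 + 8589)/2 = 40064.5 km.
Circular speed at r = 8589 km: v_c = √(μ/r) = 6.812 km/s.
Transfer-orbit speed at the same r (vis-viva, a = a_t): v_t = √[μ(2/r − 1/a_t)] = 9.103 km/s.
Δv₂ = |v_t − v_c| = |9.103 − 6.812| = 2.291 km/s.

Δv₂ = 2.291 km/s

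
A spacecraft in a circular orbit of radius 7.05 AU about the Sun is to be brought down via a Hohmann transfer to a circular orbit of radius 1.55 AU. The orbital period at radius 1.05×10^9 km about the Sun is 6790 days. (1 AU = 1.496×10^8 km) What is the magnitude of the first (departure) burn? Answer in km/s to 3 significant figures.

Δv₁ = 4.48 km/s

From Kepler's third law T² = 4π²r³/μ at r = 1.05×10^9 km, T = 6790 days = 6790 × 86400 s = 5.86656×10^8 s: μ = 4π²r³/T² = 1.32789×10^11 km³/s².
In km: r₁ = 7.05 × 1.496×10^8 = 1.05468×10^9 km; r₂ = 1.55 × 1.496×10^8 = 2.3188×10^8 km.
Transfer-ellipse semi-major axis a_t = (r₁ + r₂)/2 = (1.05468×10^9 + 2.3188×10^8)/2 = 6.4328×10^8 km.
Circular speed at r = 1.05468×10^9 km: v_c = √(μ/r) = 11.221 km/s.
Vis-viva on the transfer ellipse at r = 1.05468×10^9 km gives v_t = √[μ(2/r − 1/a_t)] = 6.7368 km/s.
Δv₁ = |v_t − v_c| = |6.7368 − 11.221| = 4.484 km/s.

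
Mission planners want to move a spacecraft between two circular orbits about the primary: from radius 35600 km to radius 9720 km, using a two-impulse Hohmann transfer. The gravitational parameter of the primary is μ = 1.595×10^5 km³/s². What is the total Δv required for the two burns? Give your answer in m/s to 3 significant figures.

Transfer-ellipse semi-major axis a_t = (r₁ + r₂)/2 = (35600 + 9720)/2 = 22660 km.
At r₁ the circular-orbit speed is v₁ = √(μ/r₁) = 2.1167 km/s.
Transfer-orbit speed at r₁ (v² = μ(2/r − 1/a)): v_a = √[μ(2/r₁ − 1/a_t)] = 1.3863 km/s.
First burn Δv₁ = |v_a − v₁| = 0.7304 km/s.
Circular speed at r₂: v₂ = √(μ/r₂) = 4.05086 km/s.
Transfer-orbit speed at r₂: v_p = √[μ(2/r₂ − 1/a_t)] = 5.07741 km/s.
Second burn Δv₂ = |v₂ − v_p| = 1.027 km/s.
Δv = Δv₁ + Δv₂ = 0.7304 + 1.027 = 1.757 km/s.

Δv = 1760 m/s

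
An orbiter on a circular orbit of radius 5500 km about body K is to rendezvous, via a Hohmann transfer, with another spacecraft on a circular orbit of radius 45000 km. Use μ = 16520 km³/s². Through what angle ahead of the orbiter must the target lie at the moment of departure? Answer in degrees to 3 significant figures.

φ = 104°

Transfer-ellipse semi-major axis a_t = (r₁ + r₂)/2 = (5500 + 45000)/2 = 25250 km.
Transfer time t = π√(a_t³/μ) = 98070.2 s.
The target's mean motion on its circular orbit is ω₂ = √(μ/r₂³) = 1.34644×10^-5 rad/s.
Angle swept by the target during transfer: ω₂·t = 1.3205 rad = 75.66°.
Arrival is 180° from departure on the ellipse, so φ = 180° − 75.66° = 104°.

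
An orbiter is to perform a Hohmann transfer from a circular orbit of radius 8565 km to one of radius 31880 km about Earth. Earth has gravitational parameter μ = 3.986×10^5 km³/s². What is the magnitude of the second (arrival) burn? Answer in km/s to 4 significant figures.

Transfer-ellipse semi-major axis a_t = (r₁ + r₂)/2 = (8565 + 31880)/2 = 20222.5 km.
Circular speed at r = 31880 km: v_c = √(μ/r) = 3.536 km/s.
Vis-viva on the transfer ellipse at r = 31880 km gives v_t = √[μ(2/r − 1/a_t)] = 2.301 km/s.
Δv₂ = |v_t − v_c| = |2.301 − 3.536| = 1.235 km/s.

Δv₂ = 1.235 km/s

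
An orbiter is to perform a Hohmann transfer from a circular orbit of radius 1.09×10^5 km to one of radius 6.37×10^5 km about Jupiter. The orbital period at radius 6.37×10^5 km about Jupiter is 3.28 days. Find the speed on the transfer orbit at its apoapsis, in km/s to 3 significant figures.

v = 7.63 km/s

From Kepler's third law T² = 4π²r³/μ at r = 6.37×10^5 km, T = 3.28 days = 3.28 × 86400 s = 2.83392×10^5 s: μ = 4π²r³/T² = 1.27058×10^8 km³/s².
Transfer-ellipse semi-major axis a_t = (r₁ + r₂)/2 = (1.090×10^5 + 6.370×10^5)/2 = 3.730×10^5 km.
The apoapsis of the transfer ellipse is at r = 6.370×10^5 km.
Applying v² = μ(2/r − 1/a_t): v = 7.635 km/s.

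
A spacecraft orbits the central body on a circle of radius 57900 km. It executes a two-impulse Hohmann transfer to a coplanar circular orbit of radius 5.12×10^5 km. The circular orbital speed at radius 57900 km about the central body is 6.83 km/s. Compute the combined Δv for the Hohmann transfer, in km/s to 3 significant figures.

From the circular-orbit relation v² = μ/r at r = 57900 km: μ = v²r = (6.83)² × 57900 = 2.70097×10^6 km³/s².
Semi-major axis of the transfer orbit: a_t = (57900 + 5.120×10^5)/2 = 2.8495×10^5 km.
Circular speed at r₁: v₁ = √(μ/r₁) = √(2.70097×10^6/57900) = 6.8300 km/s.
On the transfer ellipse at r₁, v² = μ(2/r − 1/a) gives v_p = √[μ(2/r₁ − 1/a_t)] = 9.1553 km/s.
First burn Δv₁ = |v_p − v₁| = 2.3253 km/s.
Circular speed at r₂: v₂ = √(μ/r₂) = 2.2968 km/s.
Transfer-orbit speed at r₂: v_a = √[μ(2/r₂ − 1/a_t)] = 1.0353 km/s.
Second burn Δv₂ = |v₂ − v_a| = 1.2615 km/s.
Δv = Δv₁ + Δv₂ = 2.3253 + 1.2615 = 3.587 km/s.

Δv = 3.59 km/s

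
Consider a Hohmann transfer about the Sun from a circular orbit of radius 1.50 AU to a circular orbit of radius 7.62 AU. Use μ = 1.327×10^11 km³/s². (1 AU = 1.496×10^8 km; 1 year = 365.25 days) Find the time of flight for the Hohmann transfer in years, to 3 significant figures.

In km: r₁ = 1.50 × 1.496×10^8 = 2.244×10^8 km; r₂ = 7.62 × 1.496×10^8 = 1.139952×10^9 km.
Semi-major axis of the transfer orbit: a_t = (2.244×10^8 + 1.139952×10^9)/2 = 6.82176×10^8 km.
Half the transfer-orbit period gives t = π√(a_t³/μ) = 1.537×10^8 s.
Converting: 1.537×10^8 s ÷ 3.15576×10^7 s/year (365.25 × 86400) = 4.87 years.

t = 4.87 years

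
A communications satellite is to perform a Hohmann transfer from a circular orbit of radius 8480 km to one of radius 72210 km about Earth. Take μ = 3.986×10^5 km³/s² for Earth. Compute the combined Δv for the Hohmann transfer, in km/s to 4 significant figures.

The Hohmann ellipse has a_t = (r₁ + r₂)/2 = 40345 km.
At r₁ the circular-orbit speed is v₁ = √(μ/r₁) = 6.85600 km/s.
Transfer-orbit speed at r₁ (vis-viva): v_p = √[μ(2/r₁ − 1/a_t)] = 9.17222 km/s.
First burn Δv₁ = |v_p − v₁| = 2.31622 km/s.
At r₂, v₂ = √(μ/r₂) = 2.34947 km/s.
Transfer-orbit speed at r₂: v_a = √[μ(2/r₂ − 1/a_t)] = 1.07714 km/s.
Second burn Δv₂ = |v₂ − v_a| = 1.27233 km/s.
Δv = Δv₁ + Δv₂ = 2.31622 + 1.27233 = 3.589 km/s.

Δv = 3.589 km/s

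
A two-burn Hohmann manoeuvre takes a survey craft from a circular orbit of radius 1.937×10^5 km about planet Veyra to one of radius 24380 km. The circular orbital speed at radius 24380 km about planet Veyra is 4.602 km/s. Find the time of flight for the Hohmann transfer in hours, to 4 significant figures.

From the circular-orbit relation v² = μ/r at r = 24380 km: μ = v²r = (4.602)² × 24380 = 5.16329×10^5 km³/s².
The Hohmann ellipse has a_t = (r₁ + r₂)/2 = 1.0904×10^5 km.
Half the transfer-orbit period gives t = π√(a_t³/μ) = 1.5742×10^5 s.
Converting: 1.5742×10^5 s ÷ 3600 s/hour = 43.73 hours.

t = 43.73 hours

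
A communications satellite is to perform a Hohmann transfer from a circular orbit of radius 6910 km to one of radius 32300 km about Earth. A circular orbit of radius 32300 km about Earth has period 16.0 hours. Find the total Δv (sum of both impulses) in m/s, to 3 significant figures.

Δv = 3590 m/s

From Kepler's third law T² = 4π²r³/μ at r = 32300 km, T = 16.0 hours = 16.0 × 3600 s = 57600 s: μ = 4π²r³/T² = 4.00980×10^5 km³/s².
Transfer-ellipse semi-major axis a_t = (r₁ + r₂)/2 = (6910 + 32300)/2 = 19605 km.
At r₁ the circular-orbit speed is v₁ = √(μ/r₁) = 7.618 km/s.
On the transfer ellipse at r₁, vis-viva equation gives v_p = √[μ(2/r₁ − 1/a_t)] = 9.778 km/s.
First burn Δv₁ = |v_p − v₁| = 2.160 km/s.
Circular speed at r₂: v₂ = √(μ/r₂) = 3.5234 km/s.
Transfer-orbit speed at r₂: v_a = √[μ(2/r₂ − 1/a_t)] = 2.0918 km/s.
Second burn Δv₂ = |v₂ − v_a| = 1.432 km/s.
Total Δv = Δv₁ + Δv₂ = 3.592 km/s.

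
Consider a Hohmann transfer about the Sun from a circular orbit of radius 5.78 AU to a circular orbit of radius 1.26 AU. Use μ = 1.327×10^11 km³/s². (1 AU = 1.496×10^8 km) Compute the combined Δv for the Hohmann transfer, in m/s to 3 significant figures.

In km: r₁ = 5.78 × 1.496×10^8 = 8.64688×10^8 km; r₂ = 1.26 × 1.496×10^8 = 1.88496×10^8 km.
Transfer-ellipse semi-major axis a_t = (r₁ + r₂)/2 = (8.64688×10^8 + 1.88496×10^8)/2 = 5.26592×10^8 km.
At r₁ the circular-orbit speed is v₁ = √(μ/r₁) = 12.388 km/s.
Transfer-orbit speed at r₁ (vis-viva): v_a = √[μ(2/r₁ − 1/a_t)] = 7.4117 km/s.
First burn Δv₁ = |v_a − v₁| = 4.976 km/s.
At r₂, v₂ = √(μ/r₂) = 26.533 km/s.
Transfer-orbit speed at r₂: v_p = √[μ(2/r₂ − 1/a_t)] = 34.000 km/s.
Second burn Δv₂ = |v₂ − v_p| = 7.467 km/s.
Δv = Δv₁ + Δv₂ = 4.976 + 7.467 = 12.44 km/s.

Δv = 12400 m/s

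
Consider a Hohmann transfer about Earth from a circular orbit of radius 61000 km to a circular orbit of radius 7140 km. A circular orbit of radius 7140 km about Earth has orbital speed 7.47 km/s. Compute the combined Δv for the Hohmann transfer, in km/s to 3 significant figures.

From the circular-orbit relation v² = μ/r at r = 7140 km: μ = v²r = (7.47)² × 7140 = 3.98418×10^5 km³/s².
Semi-major axis of the transfer orbit: a_t = (61000 + 7140)/2 = 34070 km.
At r₁ the circular-orbit speed is v₁ = √(μ/r₁) = 2.556 km/s.
Transfer-orbit speed at r₁ (vis-viva equation): v_a = √[μ(2/r₁ − 1/a_t)] = 1.170 km/s.
First burn Δv₁ = |v_a − v₁| = 1.386 km/s.
Circular speed at r₂: v₂ = √(μ/r₂) = 7.470 km/s.
Transfer-orbit speed at r₂: v_p = √[μ(2/r₂ − 1/a_t)] = 9.995 km/s.
Second burn Δv₂ = |v₂ − v_p| = 2.525 km/s.
Total Δv = Δv₁ + Δv₂ = 3.911 km/s.

Δv = 3.91 km/s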